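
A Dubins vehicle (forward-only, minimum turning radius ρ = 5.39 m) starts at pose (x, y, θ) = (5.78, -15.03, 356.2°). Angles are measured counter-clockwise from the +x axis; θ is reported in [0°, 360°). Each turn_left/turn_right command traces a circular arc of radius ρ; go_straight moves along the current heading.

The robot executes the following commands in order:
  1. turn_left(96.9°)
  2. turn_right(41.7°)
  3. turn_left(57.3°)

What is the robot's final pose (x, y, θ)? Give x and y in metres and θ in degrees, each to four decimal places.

set_pose: (x, y, θ) = (5.7800, -15.0300, 356.2000°), ρ = 5.39
turn_left(96.9°): centre at ρ to the left, rotate +96.9° → (11.5193, -9.3604, 453.1000° ≡ 93.1000°)
turn_right(41.7°): centre at ρ to the right, rotate −41.7° → (12.6890, -5.7062, 51.4000°)
turn_left(57.3°): centre at ρ to the left, rotate +57.3° → (13.5821, -0.6154, 108.7000°)

(13.5821, -0.6154, 108.7000°)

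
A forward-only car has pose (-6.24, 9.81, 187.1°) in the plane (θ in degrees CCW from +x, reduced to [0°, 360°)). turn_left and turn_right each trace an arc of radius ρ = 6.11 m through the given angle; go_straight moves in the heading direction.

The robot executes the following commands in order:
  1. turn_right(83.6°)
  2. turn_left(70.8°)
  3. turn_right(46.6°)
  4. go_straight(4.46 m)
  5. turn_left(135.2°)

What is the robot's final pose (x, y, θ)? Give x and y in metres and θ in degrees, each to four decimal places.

(-36.1232, 21.9912, 262.9000°)

set_pose: (x, y, θ) = (-6.2400, 9.8100, 187.1000°), ρ = 6.11
turn_right(83.6°): centre at ρ to the right, rotate −83.6° → (-12.9364, 14.4468, 103.5000°)
turn_left(70.8°): centre at ρ to the left, rotate +70.8° → (-18.2707, 19.1002, 174.3000°)
turn_right(46.6°): centre at ρ to the right, rotate −46.6° → (-22.4983, 21.4436, 127.7000°)
go_straight(4.46): x += 4.46·cos θ, y += 4.46·sin θ → (-25.2257, 24.9725, 127.7000°)
turn_left(135.2°): centre at ρ to the left, rotate +135.2° → (-36.1232, 21.9912, 262.9000°)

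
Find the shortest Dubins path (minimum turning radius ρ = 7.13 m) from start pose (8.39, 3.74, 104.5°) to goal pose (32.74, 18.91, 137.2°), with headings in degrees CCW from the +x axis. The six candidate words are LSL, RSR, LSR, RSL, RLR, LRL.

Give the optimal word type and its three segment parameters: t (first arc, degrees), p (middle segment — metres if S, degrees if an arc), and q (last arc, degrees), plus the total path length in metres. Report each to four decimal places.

RSL: t = 143.4089°, p = 4.6858 m, q = 176.1089°, L = 44.4472 m

Let ψ = atan2(Δy, Δx) = atan2(15.17, 24.35) = 31.9228° be the start→goal bearing.
Normalize: d = |goal − start| / ρ = 28.688872/7.13 = 4.023685, α = (θ_start − ψ) mod 360° = 72.5772° = 1.266711 rad, β = (θ_goal − ψ) mod 360° = 105.2772° = 1.837433 rad.
Common terms: sin α = 0.954121, cos α = 0.299421, sin β = 0.964662, cos β = -0.263489, cos(α−β) = 0.841511, d² = 16.190039. Work in radians in the unit-radius frame; every candidate has L = ρ·(t + p + q).
LSL: p² = 2 + d² − 2cos(α−β) + 2d(sin α − sin β) = 16.422188; p = √p² = 4.052430; φ = atan2(cos β − cos α, d + sin α − sin β) = -0.139357 rad; t = (φ − α) mod 2π = 4.877117 rad, q = (β − φ) mod 2π = 1.976791 rad → L = 7.13·(4.877117 + 4.052430 + 1.976791) = 7.13·10.906338 = 77.762189 m
RSR: p² = 2 + d² − 2cos(α−β) + 2d(sin β − sin α) = 16.591847; p = √p² = 4.073309; φ = atan2(cos α − cos β, d − sin α + sin β) = 0.138638 rad; t = (α − φ) mod 2π = 1.128072 rad, q = (φ − β) mod 2π = 4.584390 rad → L = 7.13·(1.128072 + 4.073309 + 4.584390) = 7.13·9.785772 = 69.772553 m
LSR: p² = d² − 2 + 2cos(α−β) + 2d(sin α + sin β) = 31.314221; p = √p² = 5.595911; φ = atan2(−cos α − cos β, d + sin α + sin β) − atan2(−2, p) = 0.337209 rad; t = (φ − α) mod 2π = 5.353683 rad, q = (φ − β) mod 2π = 4.782961 rad → L = 7.13·(5.353683 + 5.595911 + 4.782961) = 7.13·15.732555 = 112.173119 m
RSL: p² = d² − 2 + 2cos(α−β) − 2d(sin α + sin β) = 0.431900; p = √p² = 0.657191; φ = atan2(cos α + cos β, d − sin α − sin β) − atan2(2, p) = -1.236247 rad; t = (α − φ) mod 2π = 2.502958 rad, q = (β − φ) mod 2π = 3.073680 rad → L = 7.13·(2.502958 + 0.657191 + 3.073680) = 7.13·6.233829 = 44.447200 m
RLR: c = (6 − d² + 2cos(α−β) + 2d(sin α − sin β))/8 = -1.073981, |c| > 1 → infeasible
LRL: c = (6 − d² + 2cos(α−β) − 2d(sin α − sin β))/8 = -1.052773, |c| > 1 → infeasible
Shortest: RSL with L = 44.447200 m ≈ 44.4472 m
Convert RSL to answer units (arcs ×180/π): t = 2.502958·180/π = 143.4089°, p = ρ·p = 7.13·0.657191 = 4.6858 m, q = 3.073680·180/π = 176.1089°, L = 44.4472 m.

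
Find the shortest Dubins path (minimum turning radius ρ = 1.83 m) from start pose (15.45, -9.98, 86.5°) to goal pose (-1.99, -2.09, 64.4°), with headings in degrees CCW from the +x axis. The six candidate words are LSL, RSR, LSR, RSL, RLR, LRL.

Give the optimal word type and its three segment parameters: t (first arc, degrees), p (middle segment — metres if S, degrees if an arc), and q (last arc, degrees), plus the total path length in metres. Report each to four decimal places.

LSR: t = 80.4718°, p = 15.1789 m, q = 102.5718°, L = 21.0252 m

Let ψ = atan2(Δy, Δx) = atan2(7.89, -17.44) = 155.6576° be the start→goal bearing.
Normalize: d = |goal − start| / ρ = 19.141727/1.83 = 10.459960, α = (θ_start − ψ) mod 360° = 290.8424° = 5.076157 rad, β = (θ_goal − ψ) mod 360° = 268.7424° = 4.690440 rad.
Common terms: sin α = -0.934563, cos α = 0.355798, sin β = -0.999759, cos β = -0.021948, cos(α−β) = 0.926529, d² = 109.410762. Work in radians in the unit-radius frame; every candidate has L = ρ·(t + p + q).
LSL: p² = 2 + d² − 2cos(α−β) + 2d(sin α − sin β) = 110.921608; p = √p² = 10.531933; φ = atan2(cos β − cos α, d + sin α − sin β) = -0.035874 rad; t = (φ − α) mod 2π = 1.171154 rad, q = (β − φ) mod 2π = 4.726314 rad → L = 1.83·(1.171154 + 10.531933 + 4.726314) = 1.83·16.429400 = 30.065803 m
RSR: p² = 2 + d² − 2cos(α−β) + 2d(sin β − sin α) = 108.193801; p = √p² = 10.401625; φ = atan2(cos α − cos β, d − sin α + sin β) = 0.036324 rad; t = (α − φ) mod 2π = 5.039833 rad, q = (φ − β) mod 2π = 1.629070 rad → L = 1.83·(5.039833 + 10.401625 + 1.629070) = 1.83·17.070528 = 31.239066 m
LSR: p² = d² − 2 + 2cos(α−β) + 2d(sin α + sin β) = 68.797961; p = √p² = 8.294454; φ = atan2(−cos α − cos β, d + sin α + sin β) − atan2(−2, p) = 0.197470 rad; t = (φ − α) mod 2π = 1.404498 rad, q = (φ − β) mod 2π = 1.790216 rad → L = 1.83·(1.404498 + 8.294454 + 1.790216) = 1.83·11.489167 = 21.025176 m
RSL: p² = d² − 2 + 2cos(α−β) − 2d(sin α + sin β) = 149.729677; p = √p² = 12.236408; φ = atan2(cos α + cos β, d − sin α − sin β) − atan2(2, p) = -0.135085 rad; t = (α − φ) mod 2π = 5.211242 rad, q = (β − φ) mod 2π = 4.825524 rad → L = 1.83·(5.211242 + 12.236408 + 4.825524) = 1.83·22.273174 = 40.759909 m
RLR: c = (6 − d² + 2cos(α−β) + 2d(sin α − sin β))/8 = -12.524225, |c| > 1 → infeasible
LRL: c = (6 − d² + 2cos(α−β) − 2d(sin α − sin β))/8 = -12.865201, |c| > 1 → infeasible
Shortest: LSR with L = 21.025176 m ≈ 21.0252 m
Convert LSR to answer units (arcs ×180/π): t = 1.404498·180/π = 80.4718°, p = ρ·p = 1.83·8.294454 = 15.1789 m, q = 1.790216·180/π = 102.5718°, L = 21.0252 m.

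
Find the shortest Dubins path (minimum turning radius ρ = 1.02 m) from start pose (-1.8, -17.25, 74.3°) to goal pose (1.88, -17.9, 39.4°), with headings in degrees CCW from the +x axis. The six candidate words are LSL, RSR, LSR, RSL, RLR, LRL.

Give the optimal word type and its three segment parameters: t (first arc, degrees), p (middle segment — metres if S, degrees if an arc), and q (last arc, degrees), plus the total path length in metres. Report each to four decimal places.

Let ψ = atan2(Δy, Δx) = atan2(-0.65, 3.68) = -10.0169° be the start→goal bearing.
Normalize: d = |goal − start| / ρ = 3.736964/1.02 = 3.663690, α = (θ_start − ψ) mod 360° = 84.3169° = 1.471607 rad, β = (θ_goal − ψ) mod 360° = 49.4169° = 0.862487 rad.
Common terms: sin α = 0.995085, cos α = 0.099027, sin β = 0.759463, cos β = 0.650551, cos(α−β) = 0.820152, d² = 13.422626. Work in radians in the unit-radius frame; every candidate has L = ρ·(t + p + q).
LSL: p² = 2 + d² − 2cos(α−β) + 2d(sin α − sin β) = 15.508814; p = √p² = 3.938123; φ = atan2(cos β − cos α, d + sin α − sin β) = 0.140509 rad; t = (φ − α) mod 2π = 4.952088 rad, q = (β − φ) mod 2π = 0.721978 rad → L = 1.02·(4.952088 + 3.938123 + 0.721978) = 1.02·9.612189 = 9.804432 m
RSR: p² = 2 + d² − 2cos(α−β) + 2d(sin β − sin α) = 12.055830; p = √p² = 3.472151; φ = atan2(cos α − cos β, d − sin α + sin β) = -0.159518 rad; t = (α − φ) mod 2π = 1.631125 rad, q = (φ − β) mod 2π = 5.261181 rad → L = 1.02·(1.631125 + 3.472151 + 5.261181) = 1.02·10.364456 = 10.571745 m
LSR: p² = d² − 2 + 2cos(α−β) + 2d(sin α + sin β) = 25.919167; p = √p² = 5.091087; φ = atan2(−cos α − cos β, d + sin α + sin β) − atan2(−2, p) = 0.236851 rad; t = (φ − α) mod 2π = 5.048429 rad, q = (φ − β) mod 2π = 5.657549 rad → L = 1.02·(5.048429 + 5.091087 + 5.657549) = 1.02·15.797066 = 16.113007 m
RSL: p² = d² − 2 + 2cos(α−β) − 2d(sin α + sin β) = 0.206692; p = √p² = 0.454634; φ = atan2(cos α + cos β, d − sin α − sin β) − atan2(2, p) = -0.973145 rad; t = (α − φ) mod 2π = 2.444752 rad, q = (β − φ) mod 2π = 1.835632 rad → L = 1.02·(2.444752 + 0.454634 + 1.835632) = 1.02·4.735018 = 4.829718 m
RLR: c = (6 − d² + 2cos(α−β) + 2d(sin α − sin β))/8 = -0.506979; p = 2π − arccos c = 4.180713 rad; φ = atan2(cos α − cos β, d − sin α + sin β) = -0.159518 rad; t = (α − φ + p/2) mod 2π = 3.721481 rad, q = (α − β − t + p) mod 2π = 1.068352 rad → L = 1.02·(3.721481 + 4.180713 + 1.068352) = 1.02·8.970546 = 9.149957 m
LRL: c = (6 − d² + 2cos(α−β) − 2d(sin α − sin β))/8 = -0.938602; p = 2π − arccos c = 3.493834 rad; φ = atan2(cos β − cos α, d + sin α − sin β) = 0.140509 rad; t = (φ − α + p/2) mod 2π = 0.415820 rad, q = (β − α − t + p) mod 2π = 2.468895 rad → L = 1.02·(0.415820 + 3.493834 + 2.468895) = 1.02·6.378548 = 6.506119 m
Shortest: RSL with L = 4.829718 m ≈ 4.8297 m
Convert RSL to answer units (arcs ×180/π): t = 2.444752·180/π = 140.0739°, p = ρ·p = 1.02·0.454634 = 0.4637 m, q = 1.835632·180/π = 105.1739°, L = 4.8297 m.

RSL: t = 140.0739°, p = 0.4637 m, q = 105.1739°, L = 4.8297 m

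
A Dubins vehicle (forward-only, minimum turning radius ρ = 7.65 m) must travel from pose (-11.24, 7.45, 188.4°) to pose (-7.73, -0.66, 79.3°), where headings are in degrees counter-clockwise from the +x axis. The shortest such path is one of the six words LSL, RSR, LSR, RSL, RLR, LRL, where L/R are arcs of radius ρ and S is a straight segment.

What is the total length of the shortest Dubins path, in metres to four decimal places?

Let ψ = atan2(Δy, Δx) = atan2(-8.11, 3.51) = -66.5971° be the start→goal bearing.
Normalize: d = |goal − start| / ρ = 8.836979/7.65 = 1.155161, α = (θ_start − ψ) mod 360° = 254.9971° = 4.450539 rad, β = (θ_goal − ψ) mod 360° = 145.8971° = 2.546385 rad.
Common terms: sin α = -0.965913, cos α = -0.258868, sin β = 0.560681, cos β = -0.828032, cos(α−β) = -0.327218, d² = 1.334396. Work in radians in the unit-radius frame; every candidate has L = ρ·(t + p + q).
LSL: p² = 2 + d² − 2cos(α−β) + 2d(sin α − sin β) = 0.461910; p = √p² = 0.679639; φ = atan2(cos β − cos α, d + sin α − sin β) = -2.148993 rad; t = (φ − α) mod 2π = 5.966839 rad, q = (β − φ) mod 2π = 4.695378 rad → L = 7.65·(5.966839 + 0.679639 + 4.695378) = 7.65·11.341856 = 86.765197 m
RSR: p² = 2 + d² − 2cos(α−β) + 2d(sin β − sin α) = 7.515754; p = √p² = 2.741488; φ = atan2(cos α − cos β, d − sin α + sin β) = 0.209132 rad; t = (α − φ) mod 2π = 4.241406 rad, q = (φ − β) mod 2π = 3.945933 rad → L = 7.65·(4.241406 + 2.741488 + 3.945933) = 7.65·10.928827 = 83.605527 m
LSR: p² = d² − 2 + 2cos(α−β) + 2d(sin α + sin β) = -2.256255 < 0 → infeasible
RSL: p² = d² − 2 + 2cos(α−β) − 2d(sin α + sin β) = -0.383824 < 0 → infeasible
RLR: c = (6 − d² + 2cos(α−β) + 2d(sin α − sin β))/8 = 0.060531; p = 2π − arccos c = 4.772957 rad; φ = atan2(cos α − cos β, d − sin α + sin β) = 0.209132 rad; t = (α − φ + p/2) mod 2π = 0.344699 rad, q = (α − β − t + p) mod 2π = 0.049226 rad → L = 7.65·(0.344699 + 4.772957 + 0.049226) = 7.65·5.166882 = 39.526650 m
LRL: c = (6 − d² + 2cos(α−β) − 2d(sin α − sin β))/8 = 0.942261; p = 2π − arccos c = 5.941709 rad; φ = atan2(cos β − cos α, d + sin α − sin β) = -2.148993 rad; t = (φ − α + p/2) mod 2π = 2.654508 rad, q = (β − α − t + p) mod 2π = 1.383047 rad → L = 7.65·(2.654508 + 5.941709 + 1.383047) = 7.65·9.979264 = 76.341366 m
Shortest: RLR with L = 39.526650 m ≈ 39.5267 m

39.5267 m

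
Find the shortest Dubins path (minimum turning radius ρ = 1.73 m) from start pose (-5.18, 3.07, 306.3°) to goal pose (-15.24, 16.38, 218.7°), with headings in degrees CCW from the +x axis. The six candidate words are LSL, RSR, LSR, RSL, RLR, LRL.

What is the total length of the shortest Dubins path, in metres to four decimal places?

23.2974 m

Let ψ = atan2(Δy, Δx) = atan2(13.31, -10.06) = 127.0828° be the start→goal bearing.
Normalize: d = |goal − start| / ρ = 16.684115/1.73 = 9.643997, α = (θ_start − ψ) mod 360° = 179.2172° = 3.127930 rad, β = (θ_goal − ψ) mod 360° = 91.6172° = 1.599022 rad.
Common terms: sin α = 0.013662, cos α = -0.999907, sin β = 0.999602, cos β = -0.028221, cos(α−β) = 0.041876, d² = 93.006682. Work in radians in the unit-radius frame; every candidate has L = ρ·(t + p + q).
LSL: p² = 2 + d² − 2cos(α−β) + 2d(sin α − sin β) = 75.906137; p = √p² = 8.712413; φ = atan2(cos β − cos α, d + sin α − sin β) = 0.111761 rad; t = (φ − α) mod 2π = 3.267017 rad, q = (β − φ) mod 2π = 1.487260 rad → L = 1.73·(3.267017 + 8.712413 + 1.487260) = 1.73·13.466690 = 23.297373 m
RSR: p² = 2 + d² − 2cos(α−β) + 2d(sin β − sin α) = 113.939725; p = √p² = 10.674255; φ = atan2(cos α − cos β, d − sin α + sin β) = -0.091157 rad; t = (α − φ) mod 2π = 3.219087 rad, q = (φ − β) mod 2π = 4.593007 rad → L = 1.73·(3.219087 + 10.674255 + 4.593007) = 1.73·18.486349 = 31.981384 m
LSR: p² = d² − 2 + 2cos(α−β) + 2d(sin α + sin β) = 110.634264; p = √p² = 10.518282; φ = atan2(−cos α − cos β, d + sin α + sin β) − atan2(−2, p) = 0.284076 rad; t = (φ − α) mod 2π = 3.439332 rad, q = (φ − β) mod 2π = 4.968240 rad → L = 1.73·(3.439332 + 10.518282 + 4.968240) = 1.73·18.925854 = 32.741728 m
RSL: p² = d² − 2 + 2cos(α−β) − 2d(sin α + sin β) = 71.546604; p = √p² = 8.458523; φ = atan2(cos α + cos β, d − sin α − sin β) − atan2(2, p) = -0.350749 rad; t = (α − φ) mod 2π = 3.478679 rad, q = (β − φ) mod 2π = 1.949771 rad → L = 1.73·(3.478679 + 8.458523 + 1.949771) = 1.73·13.886972 = 24.024462 m
RLR: c = (6 − d² + 2cos(α−β) + 2d(sin α − sin β))/8 = -13.242466, |c| > 1 → infeasible
LRL: c = (6 − d² + 2cos(α−β) − 2d(sin α − sin β))/8 = -8.488267, |c| > 1 → infeasible
Shortest: LSL with L = 23.297373 m ≈ 23.2974 m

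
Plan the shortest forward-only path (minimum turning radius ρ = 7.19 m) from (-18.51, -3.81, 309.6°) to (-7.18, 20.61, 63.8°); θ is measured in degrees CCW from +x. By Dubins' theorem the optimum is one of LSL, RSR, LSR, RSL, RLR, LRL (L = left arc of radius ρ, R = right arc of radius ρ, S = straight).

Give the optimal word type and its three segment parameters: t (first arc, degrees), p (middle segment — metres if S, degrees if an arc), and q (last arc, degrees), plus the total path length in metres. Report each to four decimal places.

LSR: t = 148.1637°, p = 14.8561 m, q = 33.9637°, L = 37.7111 m

Let ψ = atan2(Δy, Δx) = atan2(24.42, 11.33) = 65.1104° be the start→goal bearing.
Normalize: d = |goal − start| / ρ = 26.920351/7.19 = 3.744138, α = (θ_start − ψ) mod 360° = 244.4896° = 4.267149 rad, β = (θ_goal − ψ) mod 360° = 358.6896° = 6.260315 rad.
Common terms: sin α = -0.902507, cos α = -0.430675, sin β = -0.022869, cos β = 0.999738, cos(α−β) = -0.409923, d² = 14.018568. Work in radians in the unit-radius frame; every candidate has L = ρ·(t + p + q).
LSL: p² = 2 + d² − 2cos(α−β) + 2d(sin α − sin β) = 10.251440; p = √p² = 3.201787; φ = atan2(cos β − cos α, d + sin α − sin β) = 0.463135 rad; t = (φ − α) mod 2π = 2.479171 rad, q = (β − φ) mod 2π = 5.797180 rad → L = 7.19·(2.479171 + 3.201787 + 5.797180) = 7.19·11.478138 = 82.527814 m
RSR: p² = 2 + d² − 2cos(α−β) + 2d(sin β − sin α) = 23.425389; p = √p² = 4.839978; φ = atan2(cos α − cos β, d − sin α + sin β) = -0.300022 rad; t = (α − φ) mod 2π = 4.567171 rad, q = (φ − β) mod 2π = 6.006034 rad → L = 7.19·(4.567171 + 4.839978 + 6.006034) = 7.19·15.413183 = 110.820784 m
LSR: p² = d² − 2 + 2cos(α−β) + 2d(sin α + sin β) = 4.269252; p = √p² = 2.066217; φ = atan2(−cos α − cos β, d + sin α + sin β) − atan2(−2, p) = 0.569908 rad; t = (φ − α) mod 2π = 2.585945 rad, q = (φ − β) mod 2π = 0.592779 rad → L = 7.19·(2.585945 + 2.066217 + 0.592779) = 7.19·5.244941 = 37.711126 m
RSL: p² = d² − 2 + 2cos(α−β) − 2d(sin α + sin β) = 18.128192; p = √p² = 4.257721; φ = atan2(cos α + cos β, d − sin α − sin β) − atan2(2, p) = -0.317874 rad; t = (α − φ) mod 2π = 4.585022 rad, q = (β − φ) mod 2π = 0.295003 rad → L = 7.19·(4.585022 + 4.257721 + 0.295003) = 7.19·9.137747 = 65.700400 m
RLR: c = (6 − d² + 2cos(α−β) + 2d(sin α − sin β))/8 = -1.928174, |c| > 1 → infeasible
LRL: c = (6 − d² + 2cos(α−β) − 2d(sin α − sin β))/8 = -0.281430; p = 2π − arccos c = 4.427105 rad; φ = atan2(cos β − cos α, d + sin α − sin β) = 0.463135 rad; t = (φ − α + p/2) mod 2π = 4.692724 rad, q = (β − α − t + p) mod 2π = 1.727547 rad → L = 7.19·(4.692724 + 4.427105 + 1.727547) = 7.19·10.847376 = 77.992633 m
Shortest: LSR with L = 37.711126 m ≈ 37.7111 m
Convert LSR to answer units (arcs ×180/π): t = 2.585945·180/π = 148.1637°, p = ρ·p = 7.19·2.066217 = 14.8561 m, q = 0.592779·180/π = 33.9637°, L = 37.7111 m.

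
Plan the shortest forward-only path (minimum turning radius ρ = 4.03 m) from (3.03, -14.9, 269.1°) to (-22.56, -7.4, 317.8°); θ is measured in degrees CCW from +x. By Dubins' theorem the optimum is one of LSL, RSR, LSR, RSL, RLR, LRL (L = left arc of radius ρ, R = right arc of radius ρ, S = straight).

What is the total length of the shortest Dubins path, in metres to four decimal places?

Let ψ = atan2(Δy, Δx) = atan2(7.50, -25.59) = 163.6650° be the start→goal bearing.
Normalize: d = |goal − start| / ρ = 26.666423/4.03 = 6.616978, α = (θ_start − ψ) mod 360° = 105.4350° = 1.840187 rad, β = (θ_goal − ψ) mod 360° = 154.1350° = 2.690163 rad.
Common terms: sin α = 0.963933, cos α = -0.266145, sin β = 0.436253, cos β = -0.899824, cos(α−β) = 0.660002, d² = 43.784402. Work in radians in the unit-radius frame; every candidate has L = ρ·(t + p + q).
LSL: p² = 2 + d² − 2cos(α−β) + 2d(sin α − sin β) = 51.447700; p = √p² = 7.172705; φ = atan2(cos β − cos α, d + sin α − sin β) = -0.088461 rad; t = (φ − α) mod 2π = 4.354537 rad, q = (β − φ) mod 2π = 2.778624 rad → L = 4.03·(4.354537 + 7.172705 + 2.778624) = 4.03·14.305866 = 57.652640 m
RSR: p² = 2 + d² − 2cos(α−β) + 2d(sin β − sin α) = 37.481098; p = √p² = 6.122181; φ = atan2(cos α − cos β, d − sin α + sin β) = 0.103691 rad; t = (α − φ) mod 2π = 1.736496 rad, q = (φ − β) mod 2π = 3.696714 rad → L = 4.03·(1.736496 + 6.122181 + 3.696714) = 4.03·11.555391 = 46.568225 m
LSR: p² = d² − 2 + 2cos(α−β) + 2d(sin α + sin β) = 61.634402; p = √p² = 7.850758; φ = atan2(−cos α − cos β, d + sin α + sin β) − atan2(−2, p) = 0.393868 rad; t = (φ − α) mod 2π = 4.836866 rad, q = (φ − β) mod 2π = 3.986891 rad → L = 4.03·(4.836866 + 7.850758 + 3.986891) = 4.03·16.674515 = 67.198294 m
RSL: p² = d² − 2 + 2cos(α−β) − 2d(sin α + sin β) = 24.574409; p = √p² = 4.957258; φ = atan2(cos α + cos β, d − sin α − sin β) − atan2(2, p) = -0.603365 rad; t = (α − φ) mod 2π = 2.443553 rad, q = (β − φ) mod 2π = 3.293528 rad → L = 4.03·(2.443553 + 4.957258 + 3.293528) = 4.03·10.694339 = 43.098185 m
RLR: c = (6 − d² + 2cos(α−β) + 2d(sin α − sin β))/8 = -3.685137, |c| > 1 → infeasible
LRL: c = (6 − d² + 2cos(α−β) − 2d(sin α − sin β))/8 = -5.430963, |c| > 1 → infeasible
Shortest: RSL with L = 43.098185 m ≈ 43.0982 m

43.0982 m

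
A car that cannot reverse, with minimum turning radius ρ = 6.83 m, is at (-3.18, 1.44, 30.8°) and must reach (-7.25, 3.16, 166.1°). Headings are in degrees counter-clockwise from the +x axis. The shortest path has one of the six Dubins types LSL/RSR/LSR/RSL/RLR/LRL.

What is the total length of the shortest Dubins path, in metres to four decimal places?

Let ψ = atan2(Δy, Δx) = atan2(1.72, -4.07) = 157.0909° be the start→goal bearing.
Normalize: d = |goal − start| / ρ = 4.418518/6.83 = 0.646928, α = (θ_start − ψ) mod 360° = 233.7091° = 4.078994 rad, β = (θ_goal − ψ) mod 360° = 9.0091° = 0.157239 rad.
Common terms: sin α = -0.806023, cos α = -0.591885, sin β = 0.156592, cos β = 0.987663, cos(α−β) = -0.710799, d² = 0.418516. Work in radians in the unit-radius frame; every candidate has L = ρ·(t + p + q).
LSL: p² = 2 + d² − 2cos(α−β) + 2d(sin α − sin β) = 2.594630; p = √p² = 1.610786; φ = atan2(cos β − cos α, d + sin α − sin β) = 1.768056 rad; t = (φ − α) mod 2π = 3.972248 rad, q = (β − φ) mod 2π = 4.672368 rad → L = 6.83·(3.972248 + 1.610786 + 4.672368) = 6.83·10.255401 = 70.044391 m
RSR: p² = 2 + d² − 2cos(α−β) + 2d(sin β − sin α) = 5.085599; p = √p² = 2.255127; φ = atan2(cos α − cos β, d − sin α + sin β) = -0.775993 rad; t = (α − φ) mod 2π = 4.854987 rad, q = (φ − β) mod 2π = 5.349953 rad → L = 6.83·(4.854987 + 2.255127 + 5.349953) = 6.83·12.460067 = 85.102261 m
LSR: p² = d² − 2 + 2cos(α−β) + 2d(sin α + sin β) = -3.843353 < 0 → infeasible
RSL: p² = d² − 2 + 2cos(α−β) − 2d(sin α + sin β) = -2.162813 < 0 → infeasible
RLR: c = (6 − d² + 2cos(α−β) + 2d(sin α − sin β))/8 = 0.364300; p = 2π − arccos c = 5.085270 rad; φ = atan2(cos α − cos β, d − sin α + sin β) = -0.775993 rad; t = (α − φ + p/2) mod 2π = 1.114437 rad, q = (α − β − t + p) mod 2π = 1.609403 rad → L = 6.83·(1.114437 + 5.085270 + 1.609403) = 6.83·7.809110 = 53.336220 m
LRL: c = (6 − d² + 2cos(α−β) − 2d(sin α − sin β))/8 = 0.675671; p = 2π − arccos c = 5.454264 rad; φ = atan2(cos β − cos α, d + sin α − sin β) = 1.768056 rad; t = (φ − α + p/2) mod 2π = 0.416194 rad, q = (β − α − t + p) mod 2π = 1.116315 rad → L = 6.83·(0.416194 + 5.454264 + 1.116315) = 6.83·6.986773 = 47.719658 m
Shortest: LRL with L = 47.719658 m ≈ 47.7197 m

47.7197 m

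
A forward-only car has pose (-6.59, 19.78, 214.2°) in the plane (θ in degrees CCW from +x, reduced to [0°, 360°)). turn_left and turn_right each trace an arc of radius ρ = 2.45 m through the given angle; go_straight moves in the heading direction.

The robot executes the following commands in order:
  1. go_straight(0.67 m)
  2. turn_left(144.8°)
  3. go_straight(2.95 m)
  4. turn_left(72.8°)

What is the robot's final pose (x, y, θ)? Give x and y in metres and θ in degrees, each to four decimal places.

(-0.4901, 16.5604, 71.8000°)

set_pose: (x, y, θ) = (-6.5900, 19.7800, 214.2000°), ρ = 2.45
go_straight(0.67): x += 0.67·cos θ, y += 0.67·sin θ → (-7.1441, 19.4034, 214.2000°)
turn_left(144.8°): centre at ρ to the left, rotate +144.8° → (-5.8098, 14.9274, 359.0000°)
go_straight(2.95): x += 2.95·cos θ, y += 2.95·sin θ → (-2.8602, 14.8759, 359.0000°)
turn_left(72.8°): centre at ρ to the left, rotate +72.8° → (-0.4901, 16.5604, 431.8000° ≡ 71.8000°)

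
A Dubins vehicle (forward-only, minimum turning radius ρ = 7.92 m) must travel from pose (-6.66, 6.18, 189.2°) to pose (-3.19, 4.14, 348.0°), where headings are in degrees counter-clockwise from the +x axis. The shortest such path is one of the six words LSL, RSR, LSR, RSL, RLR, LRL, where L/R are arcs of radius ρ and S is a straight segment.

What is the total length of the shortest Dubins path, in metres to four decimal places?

57.1430 m

Let ψ = atan2(Δy, Δx) = atan2(-2.04, 3.47) = -30.4511° be the start→goal bearing.
Normalize: d = |goal − start| / ρ = 4.025233/7.92 = 0.508236, α = (θ_start − ψ) mod 360° = 219.6511° = 3.833635 rad, β = (θ_goal − ψ) mod 360° = 18.4511° = 0.322033 rad.
Common terms: sin α = -0.638111, cos α = -0.769944, sin β = 0.316495, cos β = 0.948594, cos(α−β) = -0.932324, d² = 0.258304. Work in radians in the unit-radius frame; every candidate has L = ρ·(t + p + q).
LSL: p² = 2 + d² − 2cos(α−β) + 2d(sin α − sin β) = 3.152620; p = √p² = 1.775562; φ = atan2(cos β − cos α, d + sin α − sin β) = 1.824919 rad; t = (φ − α) mod 2π = 4.274469 rad, q = (β − φ) mod 2π = 4.780299 rad → L = 7.92·(4.274469 + 1.775562 + 4.780299) = 7.92·10.830330 = 85.776215 m
RSR: p² = 2 + d² − 2cos(α−β) + 2d(sin β − sin α) = 5.093284; p = √p² = 2.256830; φ = atan2(cos α − cos β, d − sin α + sin β) = -0.865598 rad; t = (α − φ) mod 2π = 4.699233 rad, q = (φ − β) mod 2π = 5.095554 rad → L = 7.92·(4.699233 + 2.256830 + 5.095554) = 7.92·12.051618 = 95.448816 m
LSR: p² = d² − 2 + 2cos(α−β) + 2d(sin α + sin β) = -3.933257 < 0 → infeasible
RSL: p² = d² − 2 + 2cos(α−β) − 2d(sin α + sin β) = -3.279430 < 0 → infeasible
RLR: c = (6 − d² + 2cos(α−β) + 2d(sin α − sin β))/8 = 0.363340; p = 2π − arccos c = 5.084239 rad; φ = atan2(cos α − cos β, d − sin α + sin β) = -0.865598 rad; t = (α − φ + p/2) mod 2π = 0.958167 rad, q = (α − β − t + p) mod 2π = 1.354489 rad → L = 7.92·(0.958167 + 5.084239 + 1.354489) = 7.92·7.396895 = 58.583408 m
LRL: c = (6 − d² + 2cos(α−β) − 2d(sin α − sin β))/8 = 0.605922; p = 2π − arccos c = 5.363314 rad; φ = atan2(cos β − cos α, d + sin α − sin β) = 1.824919 rad; t = (φ − α + p/2) mod 2π = 0.672941 rad, q = (β − α − t + p) mod 2π = 1.178771 rad → L = 7.92·(0.672941 + 5.363314 + 1.178771) = 7.92·7.215025 = 57.143001 m
Shortest: LRL with L = 57.143001 m ≈ 57.1430 m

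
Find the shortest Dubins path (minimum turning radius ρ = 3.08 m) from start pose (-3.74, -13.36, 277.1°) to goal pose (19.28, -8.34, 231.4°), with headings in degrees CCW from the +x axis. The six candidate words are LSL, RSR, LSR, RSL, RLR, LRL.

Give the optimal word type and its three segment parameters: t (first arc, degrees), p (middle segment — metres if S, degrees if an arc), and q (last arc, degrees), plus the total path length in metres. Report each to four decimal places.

LSR: t = 122.5785°, p = 17.7012 m, q = 168.2785°, L = 33.3365 m

Let ψ = atan2(Δy, Δx) = atan2(5.02, 23.02) = 12.3020° be the start→goal bearing.
Normalize: d = |goal − start| / ρ = 23.561002/3.08 = 7.649676, α = (θ_start − ψ) mod 360° = 264.7980° = 4.621598 rad, β = (θ_goal − ψ) mod 360° = 219.0980° = 3.823982 rad.
Common terms: sin α = -0.995881, cos α = -0.090667, sin β = -0.630649, cos β = -0.776068, cos(α−β) = 0.698415, d² = 58.517541. Work in radians in the unit-radius frame; every candidate has L = ρ·(t + p + q).
LSL: p² = 2 + d² − 2cos(α−β) + 2d(sin α − sin β) = 53.532895; p = √p² = 7.316618; φ = atan2(cos β − cos α, d + sin α − sin β) = -0.093815 rad; t = (φ − α) mod 2π = 1.567773 rad, q = (β − φ) mod 2π = 3.917797 rad → L = 3.08·(1.567773 + 7.316618 + 3.917797) = 3.08·12.802188 = 39.430738 m
RSR: p² = 2 + d² − 2cos(α−β) + 2d(sin β − sin α) = 64.708525; p = √p² = 8.044161; φ = atan2(cos α − cos β, d − sin α + sin β) = 0.085308 rad; t = (α − φ) mod 2π = 4.536289 rad, q = (φ − β) mod 2π = 2.544512 rad → L = 3.08·(4.536289 + 8.044161 + 2.544512) = 3.08·15.124962 = 46.584882 m
LSR: p² = d² − 2 + 2cos(α−β) + 2d(sin α + sin β) = 33.029510; p = √p² = 5.747131; φ = atan2(−cos α − cos β, d + sin α + sin β) − atan2(−2, p) = 0.477811 rad; t = (φ − α) mod 2π = 2.139399 rad, q = (φ − β) mod 2π = 2.937015 rad → L = 3.08·(2.139399 + 5.747131 + 2.937015) = 3.08·10.823544 = 33.336517 m
RSL: p² = d² − 2 + 2cos(α−β) − 2d(sin α + sin β) = 82.799233; p = √p² = 9.099408; φ = atan2(cos α + cos β, d − sin α − sin β) − atan2(2, p) = -0.309520 rad; t = (α − φ) mod 2π = 4.931118 rad, q = (β − φ) mod 2π = 4.133502 rad → L = 3.08·(4.931118 + 9.099408 + 4.133502) = 3.08·18.164028 = 55.945207 m
RLR: c = (6 − d² + 2cos(α−β) + 2d(sin α − sin β))/8 = -7.088566, |c| > 1 → infeasible
LRL: c = (6 − d² + 2cos(α−β) − 2d(sin α − sin β))/8 = -5.691612, |c| > 1 → infeasible
Shortest: LSR with L = 33.336517 m ≈ 33.3365 m
Convert LSR to answer units (arcs ×180/π): t = 2.139399·180/π = 122.5785°, p = ρ·p = 3.08·5.747131 = 17.7012 m, q = 2.937015·180/π = 168.2785°, L = 33.3365 m.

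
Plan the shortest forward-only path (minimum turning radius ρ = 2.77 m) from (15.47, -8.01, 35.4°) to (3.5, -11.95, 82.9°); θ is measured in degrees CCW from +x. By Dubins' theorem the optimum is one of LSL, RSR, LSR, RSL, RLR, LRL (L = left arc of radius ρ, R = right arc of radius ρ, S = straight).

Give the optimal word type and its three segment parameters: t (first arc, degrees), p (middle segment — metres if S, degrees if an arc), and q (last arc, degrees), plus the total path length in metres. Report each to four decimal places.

RSR: t = 204.8078°, p = 11.0135 m, q = 107.6922°, L = 26.1215 m

Let ψ = atan2(Δy, Δx) = atan2(-3.94, -11.97) = -161.7807° be the start→goal bearing.
Normalize: d = |goal − start| / ρ = 12.601766/2.77 = 4.549374, α = (θ_start − ψ) mod 360° = 197.1807° = 3.441453 rad, β = (θ_goal − ψ) mod 360° = 244.6807° = 4.270484 rad.
Common terms: sin α = -0.295387, cos α = -0.955378, sin β = -0.903939, cos β = -0.427662, cos(α−β) = 0.675590, d² = 20.696803. Work in radians in the unit-radius frame; every candidate has L = ρ·(t + p + q).
LSL: p² = 2 + d² − 2cos(α−β) + 2d(sin α − sin β) = 26.882685; p = √p² = 5.184851; φ = atan2(cos β − cos α, d + sin α − sin β) = 0.101957 rad; t = (φ − α) mod 2π = 2.943689 rad, q = (β − φ) mod 2π = 4.168527 rad → L = 2.77·(2.943689 + 5.184851 + 4.168527) = 2.77·12.297068 = 34.062879 m
RSR: p² = 2 + d² − 2cos(α−β) + 2d(sin β − sin α) = 15.808560; p = √p² = 3.975998; φ = atan2(cos α − cos β, d − sin α + sin β) = -0.133118 rad; t = (α − φ) mod 2π = 3.574571 rad, q = (φ − β) mod 2π = 1.879583 rad → L = 2.77·(3.574571 + 3.975998 + 1.879583) = 2.77·9.430152 = 26.121521 m
LSR: p² = d² − 2 + 2cos(α−β) + 2d(sin α + sin β) = 9.135626; p = √p² = 3.022520; φ = atan2(−cos α − cos β, d + sin α + sin β) − atan2(−2, p) = 0.976084 rad; t = (φ − α) mod 2π = 3.817816 rad, q = (φ − β) mod 2π = 2.988785 rad → L = 2.77·(3.817816 + 3.022520 + 2.988785) = 2.77·9.829121 = 27.226664 m
RSL: p² = d² − 2 + 2cos(α−β) − 2d(sin α + sin β) = 30.960341; p = √p² = 5.564202; φ = atan2(cos α + cos β, d − sin α − sin β) − atan2(2, p) = -0.581157 rad; t = (α − φ) mod 2π = 4.022609 rad, q = (β − φ) mod 2π = 4.851641 rad → L = 2.77·(4.022609 + 5.564202 + 4.851641) = 2.77·14.438452 = 39.994511 m
RLR: c = (6 − d² + 2cos(α−β) + 2d(sin α − sin β))/8 = -0.976070; p = 2π − arccos c = 3.360800 rad; φ = atan2(cos α − cos β, d − sin α + sin β) = -0.133118 rad; t = (α − φ + p/2) mod 2π = 5.254971 rad, q = (α − β − t + p) mod 2π = 3.559983 rad → L = 2.77·(5.254971 + 3.360800 + 3.559983) = 2.77·12.175755 = 33.726841 m
LRL: c = (6 − d² + 2cos(α−β) − 2d(sin α − sin β))/8 = -2.360336, |c| > 1 → infeasible
Shortest: RSR with L = 26.121521 m ≈ 26.1215 m
Convert RSR to answer units (arcs ×180/π): t = 3.574571·180/π = 204.8078°, p = ρ·p = 2.77·3.975998 = 11.0135 m, q = 1.879583·180/π = 107.6922°, L = 26.1215 m.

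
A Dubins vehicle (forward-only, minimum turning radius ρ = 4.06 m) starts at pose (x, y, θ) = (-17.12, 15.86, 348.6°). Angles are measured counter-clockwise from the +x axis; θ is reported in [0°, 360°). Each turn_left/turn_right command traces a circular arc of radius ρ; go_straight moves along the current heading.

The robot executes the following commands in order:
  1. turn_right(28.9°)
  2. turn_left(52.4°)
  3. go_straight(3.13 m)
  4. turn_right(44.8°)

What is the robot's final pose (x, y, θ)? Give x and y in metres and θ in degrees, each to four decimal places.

set_pose: (x, y, θ) = (-17.1200, 15.8600, 348.6000°), ρ = 4.06
turn_right(28.9°): centre at ρ to the right, rotate −28.9° → (-15.2965, 14.9765, 319.7000°)
turn_left(52.4°): centre at ρ to the left, rotate +52.4° → (-11.8195, 14.1032, 372.1000° ≡ 12.1000°)
go_straight(3.13): x += 3.13·cos θ, y += 3.13·sin θ → (-8.7590, 14.7593, 12.1000°)
turn_right(44.8°): centre at ρ to the right, rotate −44.8° → (-5.7146, 14.2060, -32.7000° ≡ 327.3000°)

(-5.7146, 14.2060, 327.3000°)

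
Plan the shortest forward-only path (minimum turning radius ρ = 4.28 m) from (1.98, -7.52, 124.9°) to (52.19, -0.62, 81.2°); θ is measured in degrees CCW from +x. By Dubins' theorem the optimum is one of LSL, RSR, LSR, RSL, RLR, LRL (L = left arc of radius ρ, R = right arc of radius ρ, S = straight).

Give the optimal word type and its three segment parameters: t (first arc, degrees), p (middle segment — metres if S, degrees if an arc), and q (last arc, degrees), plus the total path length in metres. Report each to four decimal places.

RSL: t = 129.5880°, p = 41.9107 m, q = 85.8880°, L = 58.0068 m

Let ψ = atan2(Δy, Δx) = atan2(6.90, 50.21) = 7.8247° be the start→goal bearing.
Normalize: d = |goal − start| / ρ = 50.681891/4.28 = 11.841563, α = (θ_start − ψ) mod 360° = 117.0753° = 2.043349 rad, β = (θ_goal − ψ) mod 360° = 73.3753° = 1.280640 rad.
Common terms: sin α = 0.890409, cos α = -0.455161, sin β = 0.958199, cos β = 0.286102, cos(α−β) = 0.722967, d² = 140.222623. Work in radians in the unit-radius frame; every candidate has L = ρ·(t + p + q).
LSL: p² = 2 + d² − 2cos(α−β) + 2d(sin α − sin β) = 139.171216; p = √p² = 11.797085; φ = atan2(cos β − cos α, d + sin α − sin β) = 0.062876 rad; t = (φ − α) mod 2π = 4.302712 rad, q = (β − φ) mod 2π = 1.217764 rad → L = 4.28·(4.302712 + 11.797085 + 1.217764) = 4.28·17.317561 = 74.119163 m
RSR: p² = 2 + d² − 2cos(α−β) + 2d(sin β − sin α) = 142.382162; p = √p² = 11.932400; φ = atan2(cos α − cos β, d − sin α + sin β) = -0.062162 rad; t = (α − φ) mod 2π = 2.105511 rad, q = (φ − β) mod 2π = 4.940384 rad → L = 4.28·(2.105511 + 11.932400 + 4.940384) = 4.28·18.978294 = 81.227098 m
LSR: p² = d² − 2 + 2cos(α−β) + 2d(sin α + sin β) = 183.449388; p = √p² = 13.544349; φ = atan2(−cos α − cos β, d + sin α + sin β) − atan2(−2, p) = 0.158952 rad; t = (φ − α) mod 2π = 4.398788 rad, q = (φ − β) mod 2π = 5.161497 rad → L = 4.28·(4.398788 + 13.544349 + 5.161497) = 4.28·23.104635 = 98.887836 m
RSL: p² = d² − 2 + 2cos(α−β) − 2d(sin α + sin β) = 95.887727; p = √p² = 9.792228; φ = atan2(cos α + cos β, d − sin α − sin β) − atan2(2, p) = -0.218389 rad; t = (α − φ) mod 2π = 2.261738 rad, q = (β − φ) mod 2π = 1.499029 rad → L = 4.28·(2.261738 + 9.792228 + 1.499029) = 4.28·13.552994 = 58.006815 m
RLR: c = (6 − d² + 2cos(α−β) + 2d(sin α − sin β))/8 = -16.797770, |c| > 1 → infeasible
LRL: c = (6 − d² + 2cos(α−β) − 2d(sin α − sin β))/8 = -16.396402, |c| > 1 → infeasible
Shortest: RSL with L = 58.006815 m ≈ 58.0068 m
Convert RSL to answer units (arcs ×180/π): t = 2.261738·180/π = 129.5880°, p = ρ·p = 4.28·9.792228 = 41.9107 m, q = 1.499029·180/π = 85.8880°, L = 58.0068 m.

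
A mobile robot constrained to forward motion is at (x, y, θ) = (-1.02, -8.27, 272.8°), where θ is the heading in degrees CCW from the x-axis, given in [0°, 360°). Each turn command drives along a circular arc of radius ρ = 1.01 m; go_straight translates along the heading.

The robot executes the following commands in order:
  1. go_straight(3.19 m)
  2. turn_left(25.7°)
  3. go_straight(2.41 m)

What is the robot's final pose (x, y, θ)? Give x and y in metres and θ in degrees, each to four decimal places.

(0.4070, -14.0067, 298.5000°)

set_pose: (x, y, θ) = (-1.0200, -8.2700, 272.8000°), ρ = 1.01
go_straight(3.19): x += 3.19·cos θ, y += 3.19·sin θ → (-0.8642, -11.4562, 272.8000°)
turn_left(25.7°): centre at ρ to the left, rotate +25.7° → (-0.7430, -11.8888, 298.5000°)
go_straight(2.41): x += 2.41·cos θ, y += 2.41·sin θ → (0.4070, -14.0067, 298.5000°)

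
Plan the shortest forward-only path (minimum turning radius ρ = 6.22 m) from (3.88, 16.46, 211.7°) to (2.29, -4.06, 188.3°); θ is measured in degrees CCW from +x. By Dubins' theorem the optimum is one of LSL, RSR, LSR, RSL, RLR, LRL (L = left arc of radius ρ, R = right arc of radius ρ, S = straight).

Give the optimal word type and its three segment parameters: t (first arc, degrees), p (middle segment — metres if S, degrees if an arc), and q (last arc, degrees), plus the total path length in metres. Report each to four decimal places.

Let ψ = atan2(Δy, Δx) = atan2(-20.52, -1.59) = -94.4307° be the start→goal bearing.
Normalize: d = |goal − start| / ρ = 20.581509/6.22 = 3.308924, α = (θ_start − ψ) mod 360° = 306.1307° = 5.342989 rad, β = (θ_goal − ψ) mod 360° = 282.7307° = 4.934582 rad.
Common terms: sin α = -0.807674, cos α = 0.589630, sin β = -0.975416, cos β = 0.220369, cos(α−β) = 0.917755, d² = 10.948980. Work in radians in the unit-radius frame; every candidate has L = ρ·(t + p + q).
LSL: p² = 2 + d² − 2cos(α−β) + 2d(sin α − sin β) = 12.223566; p = √p² = 3.496222; φ = atan2(cos β − cos α, d + sin α − sin β) = -0.105814 rad; t = (φ − α) mod 2π = 0.834382 rad, q = (β − φ) mod 2π = 5.040396 rad → L = 6.22·(0.834382 + 3.496222 + 5.040396) = 6.22·9.371000 = 58.287620 m
RSR: p² = 2 + d² − 2cos(α−β) + 2d(sin β − sin α) = 10.003374; p = √p² = 3.162811; φ = atan2(cos α − cos β, d − sin α + sin β) = 0.117018 rad; t = (α − φ) mod 2π = 5.225972 rad, q = (φ − β) mod 2π = 1.465621 rad → L = 6.22·(5.225972 + 3.162811 + 1.465621) = 6.22·9.854403 = 61.294390 m
LSR: p² = d² − 2 + 2cos(α−β) + 2d(sin α + sin β) = -1.015732 < 0 → infeasible
RSL: p² = d² − 2 + 2cos(α−β) − 2d(sin α + sin β) = 22.584710; p = √p² = 4.752337; φ = atan2(cos α + cos β, d − sin α − sin β) − atan2(2, p) = -0.240596 rad; t = (α − φ) mod 2π = 5.583585 rad, q = (β − φ) mod 2π = 5.175178 rad → L = 6.22·(5.583585 + 4.752337 + 5.175178) = 6.22·15.511100 = 96.479044 m
RLR: c = (6 − d² + 2cos(α−β) + 2d(sin α − sin β))/8 = -0.250422; p = 2π − arccos c = 4.459273 rad; φ = atan2(cos α − cos β, d − sin α + sin β) = 0.117018 rad; t = (α − φ + p/2) mod 2π = 1.172423 rad, q = (α − β − t + p) mod 2π = 3.695257 rad → L = 6.22·(1.172423 + 4.459273 + 3.695257) = 6.22·9.326953 = 58.013649 m
LRL: c = (6 − d² + 2cos(α−β) − 2d(sin α − sin β))/8 = -0.527946; p = 2π − arccos c = 4.156209 rad; φ = atan2(cos β − cos α, d + sin α − sin β) = -0.105814 rad; t = (φ − α + p/2) mod 2π = 2.912486 rad, q = (β − α − t + p) mod 2π = 0.835316 rad → L = 6.22·(2.912486 + 4.156209 + 0.835316) = 6.22·7.904011 = 49.162948 m
Shortest: LRL with L = 49.162948 m ≈ 49.1629 m
Convert LRL to answer units (arcs ×180/π): t = 2.912486·180/π = 166.8732°, p = 4.156209·180/π = 238.1332°, q = 0.835316·180/π = 47.8601°, L = 49.1629 m.

LRL: t = 166.8732°, p = 238.1332°, q = 47.8601°, L = 49.1629 m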